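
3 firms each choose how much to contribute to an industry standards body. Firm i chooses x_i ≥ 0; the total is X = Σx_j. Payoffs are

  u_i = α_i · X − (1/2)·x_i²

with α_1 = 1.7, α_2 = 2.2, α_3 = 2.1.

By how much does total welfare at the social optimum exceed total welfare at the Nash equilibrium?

24.07

Firm i's FOC: ∂u_i/∂x_i = α_i − x_i = 0, so x_i* = α_i.
NE contributions = (1.7, 2.2, 2.1); X = 6.
W^NE = (Σα)·X − ½Σα_i² = 6² − ½·12.14 = 29.93.
Planner sets x_i = Σα_j = 6 for every i, so X^SO = 3·6 = 18.
W^SO = (Σα)·X^SO − ½·3·(Σα)² = (3/2)·6² = 54.
Deadweight loss = W^SO − W^NE = 24.07.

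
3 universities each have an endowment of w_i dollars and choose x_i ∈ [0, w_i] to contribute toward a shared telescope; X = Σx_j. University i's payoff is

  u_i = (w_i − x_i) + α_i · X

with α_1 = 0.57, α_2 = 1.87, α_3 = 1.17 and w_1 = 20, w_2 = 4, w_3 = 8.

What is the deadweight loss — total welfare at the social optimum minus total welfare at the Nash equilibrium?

∂u_i/∂x_i = α_i − 1, so university i contributes w_i if α_i > 1, else 0.
α_i > 1 for i ∈ {2, 3}; NE contributions (0, 4, 8), X = 12.
W^NE = Σw_i − X^NE + (Σα_i)·X^NE = 32 + 2.61·12 = 63.32.
Planner: ∂(Σu_j)/∂x_i = Σα_j − 1 = 2.61 > 0, so everyone contributes w_i; X^SO = 32, W^SO = 32 + 2.61·32 = 115.52.
Deadweight loss = 52.2.

52.2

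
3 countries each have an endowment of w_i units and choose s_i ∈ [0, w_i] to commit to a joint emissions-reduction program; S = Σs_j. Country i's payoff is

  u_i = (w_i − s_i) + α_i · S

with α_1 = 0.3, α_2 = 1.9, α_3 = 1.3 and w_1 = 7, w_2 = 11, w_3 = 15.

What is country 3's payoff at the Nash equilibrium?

33.8

∂u_i/∂s_i = α_i − 1, so country i contributes w_i if α_i > 1, else 0.
α_i > 1 for i ∈ {2, 3}; NE contributions (0, 11, 15), S = 26.
u_3 = (15 − 15) + 1.3·26 = 33.8.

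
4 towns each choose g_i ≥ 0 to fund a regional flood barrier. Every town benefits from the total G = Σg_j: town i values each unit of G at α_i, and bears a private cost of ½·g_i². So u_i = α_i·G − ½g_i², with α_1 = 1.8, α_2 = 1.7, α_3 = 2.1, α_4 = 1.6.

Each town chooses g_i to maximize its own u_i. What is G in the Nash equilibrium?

7.2

Town i's FOC: ∂u_i/∂g_i = α_i − g_i = 0, so g_i* = α_i.
NE contributions = (1.8, 1.7, 2.1, 1.6); G = 7.2.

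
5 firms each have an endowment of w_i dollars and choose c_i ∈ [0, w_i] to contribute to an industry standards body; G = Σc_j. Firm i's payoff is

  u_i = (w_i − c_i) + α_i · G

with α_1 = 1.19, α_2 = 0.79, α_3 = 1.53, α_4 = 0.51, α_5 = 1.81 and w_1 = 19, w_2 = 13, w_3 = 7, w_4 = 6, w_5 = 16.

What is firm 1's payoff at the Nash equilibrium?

∂u_i/∂c_i = α_i − 1, so firm i contributes w_i if α_i > 1, else 0.
α_i > 1 for i ∈ {1, 3, 5}; NE contributions (19, 0, 7, 0, 16), G = 42.
u_1 = (19 − 19) + 1.19·42 = 49.98.

49.98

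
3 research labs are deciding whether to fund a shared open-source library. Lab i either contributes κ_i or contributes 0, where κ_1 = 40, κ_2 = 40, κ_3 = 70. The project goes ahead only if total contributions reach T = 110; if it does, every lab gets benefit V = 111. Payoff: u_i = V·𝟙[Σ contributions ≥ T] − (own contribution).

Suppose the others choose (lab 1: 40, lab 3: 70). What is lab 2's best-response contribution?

0

Others' total = 110 ≥ 110; contributing adds cost 40 for no extra benefit.
Best response: 0.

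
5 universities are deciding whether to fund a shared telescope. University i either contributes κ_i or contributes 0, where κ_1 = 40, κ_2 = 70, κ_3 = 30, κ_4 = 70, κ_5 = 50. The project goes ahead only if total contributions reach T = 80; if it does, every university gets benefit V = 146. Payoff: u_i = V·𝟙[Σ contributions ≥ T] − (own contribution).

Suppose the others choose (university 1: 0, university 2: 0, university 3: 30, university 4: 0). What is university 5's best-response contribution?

Others' total = 30. Contributing 50 brings total to 80 ≥ 80: gain V − κ_5 = 96.
Best response: 50.

50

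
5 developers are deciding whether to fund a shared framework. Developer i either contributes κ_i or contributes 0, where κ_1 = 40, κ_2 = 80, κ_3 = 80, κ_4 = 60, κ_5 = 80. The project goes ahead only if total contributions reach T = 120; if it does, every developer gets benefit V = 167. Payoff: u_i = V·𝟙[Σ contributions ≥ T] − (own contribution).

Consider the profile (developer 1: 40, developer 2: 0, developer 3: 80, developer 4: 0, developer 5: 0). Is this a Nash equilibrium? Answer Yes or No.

Yes

Total = 120 ≥ 120: provided.
Developer 1 (pledges 40, payoff 127): dropping to 0 → total 80, payoff 0. No gain.
Developer 2 (pledges 0, payoff 167): pledging 80 → total 200, payoff 87. No gain.
Developer 3 (pledges 80, payoff 87): dropping to 0 → total 40, payoff 0. No gain.
Developer 4 (pledges 0, payoff 167): pledging 60 → total 180, payoff 107. No gain.
Developer 5 (pledges 0, payoff 167): pledging 80 → total 200, payoff 87. No gain.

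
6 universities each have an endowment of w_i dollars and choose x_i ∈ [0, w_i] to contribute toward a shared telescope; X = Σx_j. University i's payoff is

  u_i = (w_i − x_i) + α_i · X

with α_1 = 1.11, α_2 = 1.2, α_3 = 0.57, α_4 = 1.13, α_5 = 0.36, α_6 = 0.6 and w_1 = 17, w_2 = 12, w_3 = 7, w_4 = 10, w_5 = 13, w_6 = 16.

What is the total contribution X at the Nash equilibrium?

∂u_i/∂x_i = α_i − 1, so university i contributes w_i if α_i > 1, else 0.
α_i > 1 for i ∈ {1, 2, 4}; NE contributions (17, 12, 0, 10, 0, 0), X = 39.

39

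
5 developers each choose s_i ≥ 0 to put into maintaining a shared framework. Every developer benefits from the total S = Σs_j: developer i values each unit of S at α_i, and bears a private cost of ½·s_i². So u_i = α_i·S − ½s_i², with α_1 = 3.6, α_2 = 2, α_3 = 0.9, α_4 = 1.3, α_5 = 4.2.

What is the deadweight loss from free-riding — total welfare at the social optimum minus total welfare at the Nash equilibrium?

234.55

Developer i's FOC: ∂u_i/∂s_i = α_i − s_i = 0, so s_i* = α_i.
NE contributions = (3.6, 2, 0.9, 1.3, 4.2); S = 12.
W^NE = (Σα)·S − ½Σα_i² = 12² − ½·37.1 = 125.45.
Planner sets s_i = Σα_j = 12 for every i, so S^SO = 5·12 = 60.
W^SO = (Σα)·S^SO − ½·5·(Σα)² = (5/2)·12² = 360.
Deadweight loss = W^SO − W^NE = 234.55.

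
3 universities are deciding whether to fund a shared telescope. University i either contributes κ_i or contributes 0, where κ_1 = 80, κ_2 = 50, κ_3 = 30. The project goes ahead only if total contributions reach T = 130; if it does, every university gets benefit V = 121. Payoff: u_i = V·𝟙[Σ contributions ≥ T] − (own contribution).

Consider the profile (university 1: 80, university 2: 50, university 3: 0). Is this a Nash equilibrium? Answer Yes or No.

Yes

Total = 130 ≥ 130: provided.
University 1 (pledges 80, payoff 41): dropping to 0 → total 50, payoff 0. No gain.
University 2 (pledges 50, payoff 71): dropping to 0 → total 80, payoff 0. No gain.
University 3 (pledges 0, payoff 121): pledging 30 → total 160, payoff 91. No gain.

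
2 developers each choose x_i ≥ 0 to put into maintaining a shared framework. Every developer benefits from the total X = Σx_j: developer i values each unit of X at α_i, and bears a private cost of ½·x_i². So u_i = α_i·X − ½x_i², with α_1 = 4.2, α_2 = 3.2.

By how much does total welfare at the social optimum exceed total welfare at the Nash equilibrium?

13.94

Developer i's FOC: ∂u_i/∂x_i = α_i − x_i = 0, so x_i* = α_i.
NE contributions = (4.2, 3.2); X = 7.4.
W^NE = (Σα)·X − ½Σα_i² = 7.4² − ½·27.88 = 40.82.
Planner sets x_i = Σα_j = 7.4 for every i, so X^SO = 2·7.4 = 14.8.
W^SO = (Σα)·X^SO − ½·2·(Σα)² = (2/2)·7.4² = 54.76.
Deadweight loss = W^SO − W^NE = 13.94.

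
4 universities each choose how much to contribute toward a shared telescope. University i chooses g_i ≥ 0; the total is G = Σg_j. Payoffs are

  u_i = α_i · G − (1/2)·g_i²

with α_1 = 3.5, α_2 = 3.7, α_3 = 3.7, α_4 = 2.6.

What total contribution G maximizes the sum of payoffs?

54

Planner FOC: ∂(Σu_j)/∂g_i = (Σα_j) − g_i = 0, so g_i^SO = Σα_j = 13.5 for every i; G^SO = 54.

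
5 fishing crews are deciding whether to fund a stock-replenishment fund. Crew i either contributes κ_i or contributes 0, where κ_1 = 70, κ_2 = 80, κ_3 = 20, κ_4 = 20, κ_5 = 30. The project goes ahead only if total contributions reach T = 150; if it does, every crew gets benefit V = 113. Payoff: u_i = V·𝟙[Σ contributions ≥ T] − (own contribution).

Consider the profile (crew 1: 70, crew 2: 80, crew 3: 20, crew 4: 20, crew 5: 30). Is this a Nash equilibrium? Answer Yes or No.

Total = 220 ≥ 150: provided.
Crew 1 (pledges 70, payoff 43): dropping to 0 → total 150, payoff 113. Profitable deviation.

No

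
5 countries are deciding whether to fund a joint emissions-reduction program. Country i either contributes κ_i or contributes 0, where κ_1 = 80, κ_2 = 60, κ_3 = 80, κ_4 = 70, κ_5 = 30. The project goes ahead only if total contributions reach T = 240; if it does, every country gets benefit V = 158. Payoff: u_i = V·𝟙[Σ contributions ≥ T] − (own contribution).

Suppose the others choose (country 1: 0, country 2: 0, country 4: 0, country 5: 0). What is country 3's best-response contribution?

0

Others' total = 0. Even contributing 80 gives 80 < 240: no benefit either way.
Best response: 0.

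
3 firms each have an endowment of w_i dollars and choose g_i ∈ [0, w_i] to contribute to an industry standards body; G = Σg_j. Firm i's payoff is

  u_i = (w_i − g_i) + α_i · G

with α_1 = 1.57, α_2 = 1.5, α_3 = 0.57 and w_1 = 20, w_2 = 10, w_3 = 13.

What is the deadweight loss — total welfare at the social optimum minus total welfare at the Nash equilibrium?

∂u_i/∂g_i = α_i − 1, so firm i contributes w_i if α_i > 1, else 0.
α_i > 1 for i ∈ {1, 2}; NE contributions (20, 10, 0), G = 30.
W^NE = Σw_i − G^NE + (Σα_i)·G^NE = 43 + 2.64·30 = 122.2.
Planner: ∂(Σu_j)/∂g_i = Σα_j − 1 = 2.64 > 0, so everyone contributes w_i; G^SO = 43, W^SO = 43 + 2.64·43 = 156.52.
Deadweight loss = 34.32.

34.32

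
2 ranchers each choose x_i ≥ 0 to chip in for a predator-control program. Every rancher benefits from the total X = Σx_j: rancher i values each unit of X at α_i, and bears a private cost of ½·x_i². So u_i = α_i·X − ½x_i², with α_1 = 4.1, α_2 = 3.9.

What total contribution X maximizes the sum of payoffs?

Planner FOC: ∂(Σu_j)/∂x_i = (Σα_j) − x_i = 0, so x_i^SO = Σα_j = 8 for every i; X^SO = 16.

16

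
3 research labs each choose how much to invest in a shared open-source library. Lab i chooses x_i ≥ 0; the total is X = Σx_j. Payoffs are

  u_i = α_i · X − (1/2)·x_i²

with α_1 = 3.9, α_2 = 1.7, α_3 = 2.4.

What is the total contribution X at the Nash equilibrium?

Lab i's FOC: ∂u_i/∂x_i = α_i − x_i = 0, so x_i* = α_i.
NE contributions = (3.9, 1.7, 2.4); X = 8.

8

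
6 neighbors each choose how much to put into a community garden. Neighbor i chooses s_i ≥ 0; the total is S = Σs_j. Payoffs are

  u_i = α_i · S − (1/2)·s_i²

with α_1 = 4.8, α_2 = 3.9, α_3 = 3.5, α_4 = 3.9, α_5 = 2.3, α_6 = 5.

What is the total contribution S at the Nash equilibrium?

Neighbor i's FOC: ∂u_i/∂s_i = α_i − s_i = 0, so s_i* = α_i.
NE contributions = (4.8, 3.9, 3.5, 3.9, 2.3, 5); S = 23.4.

23.4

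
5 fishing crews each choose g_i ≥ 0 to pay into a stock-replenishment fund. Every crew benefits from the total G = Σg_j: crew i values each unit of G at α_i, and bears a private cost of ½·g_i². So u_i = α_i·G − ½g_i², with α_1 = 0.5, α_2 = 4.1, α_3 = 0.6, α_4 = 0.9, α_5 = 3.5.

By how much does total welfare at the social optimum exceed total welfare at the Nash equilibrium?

153.48

Crew i's FOC: ∂u_i/∂g_i = α_i − g_i = 0, so g_i* = α_i.
NE contributions = (0.5, 4.1, 0.6, 0.9, 3.5); G = 9.6.
W^NE = (Σα)·G − ½Σα_i² = 9.6² − ½·30.48 = 76.92.
Planner sets g_i = Σα_j = 9.6 for every i, so G^SO = 5·9.6 = 48.
W^SO = (Σα)·G^SO − ½·5·(Σα)² = (5/2)·9.6² = 230.4.
Deadweight loss = W^SO − W^NE = 153.48.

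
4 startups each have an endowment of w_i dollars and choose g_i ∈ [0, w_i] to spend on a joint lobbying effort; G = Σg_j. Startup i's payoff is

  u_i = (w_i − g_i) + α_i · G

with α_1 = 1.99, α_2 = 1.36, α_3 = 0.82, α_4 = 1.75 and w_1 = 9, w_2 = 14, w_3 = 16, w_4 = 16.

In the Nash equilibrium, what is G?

∂u_i/∂g_i = α_i − 1, so startup i contributes w_i if α_i > 1, else 0.
α_i > 1 for i ∈ {1, 2, 4}; NE contributions (9, 14, 0, 16), G = 39.

39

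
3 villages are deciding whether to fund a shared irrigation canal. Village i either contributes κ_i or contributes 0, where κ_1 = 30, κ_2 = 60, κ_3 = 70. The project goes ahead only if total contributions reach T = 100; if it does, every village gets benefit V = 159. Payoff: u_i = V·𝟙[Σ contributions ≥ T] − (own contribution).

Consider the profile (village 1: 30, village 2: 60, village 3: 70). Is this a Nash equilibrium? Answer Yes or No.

Total = 160 ≥ 100: provided.
Village 1 (pledges 30, payoff 129): dropping to 0 → total 130, payoff 159. Profitable deviation.

No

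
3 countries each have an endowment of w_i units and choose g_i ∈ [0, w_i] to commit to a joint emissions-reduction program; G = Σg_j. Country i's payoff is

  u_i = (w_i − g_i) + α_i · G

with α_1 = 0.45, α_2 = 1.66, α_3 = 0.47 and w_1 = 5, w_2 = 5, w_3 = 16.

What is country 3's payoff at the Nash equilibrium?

18.35

∂u_i/∂g_i = α_i − 1, so country i contributes w_i if α_i > 1, else 0.
α_i > 1 for i ∈ {2}; NE contributions (0, 5, 0), G = 5.
u_3 = (16 − 0) + 0.47·5 = 18.35.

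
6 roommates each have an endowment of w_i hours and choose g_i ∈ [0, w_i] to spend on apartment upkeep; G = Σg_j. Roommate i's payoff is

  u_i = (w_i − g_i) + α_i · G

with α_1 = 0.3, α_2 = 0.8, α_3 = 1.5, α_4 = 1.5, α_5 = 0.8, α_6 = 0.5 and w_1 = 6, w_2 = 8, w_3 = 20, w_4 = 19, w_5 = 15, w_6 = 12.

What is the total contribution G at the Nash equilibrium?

∂u_i/∂g_i = α_i − 1, so roommate i contributes w_i if α_i > 1, else 0.
α_i > 1 for i ∈ {3, 4}; NE contributions (0, 0, 20, 19, 0, 0), G = 39.

39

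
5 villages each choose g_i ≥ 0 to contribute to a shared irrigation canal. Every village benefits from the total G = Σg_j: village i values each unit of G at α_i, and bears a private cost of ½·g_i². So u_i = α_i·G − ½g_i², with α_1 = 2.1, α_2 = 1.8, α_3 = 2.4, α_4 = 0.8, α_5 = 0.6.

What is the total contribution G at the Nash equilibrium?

Village i's FOC: ∂u_i/∂g_i = α_i − g_i = 0, so g_i* = α_i.
NE contributions = (2.1, 1.8, 2.4, 0.8, 0.6); G = 7.7.

7.7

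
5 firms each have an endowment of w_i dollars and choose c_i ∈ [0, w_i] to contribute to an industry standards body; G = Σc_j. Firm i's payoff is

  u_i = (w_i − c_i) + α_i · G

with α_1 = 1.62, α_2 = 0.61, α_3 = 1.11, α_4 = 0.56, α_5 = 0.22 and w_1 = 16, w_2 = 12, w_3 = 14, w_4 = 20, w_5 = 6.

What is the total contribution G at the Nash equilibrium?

30

∂u_i/∂c_i = α_i − 1, so firm i contributes w_i if α_i > 1, else 0.
α_i > 1 for i ∈ {1, 3}; NE contributions (16, 0, 14, 0, 0), G = 30.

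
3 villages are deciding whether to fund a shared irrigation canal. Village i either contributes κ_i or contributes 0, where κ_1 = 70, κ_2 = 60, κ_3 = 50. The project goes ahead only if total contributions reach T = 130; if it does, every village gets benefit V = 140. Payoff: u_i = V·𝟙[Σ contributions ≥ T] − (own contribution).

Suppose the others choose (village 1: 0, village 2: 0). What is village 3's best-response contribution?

Others' total = 0. Even contributing 50 gives 50 < 130: no benefit either way.
Best response: 0.

0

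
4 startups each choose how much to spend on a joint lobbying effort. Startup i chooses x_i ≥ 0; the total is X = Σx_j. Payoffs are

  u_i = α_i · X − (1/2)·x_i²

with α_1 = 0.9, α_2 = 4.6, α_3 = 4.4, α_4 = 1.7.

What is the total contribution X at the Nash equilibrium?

Startup i's FOC: ∂u_i/∂x_i = α_i − x_i = 0, so x_i* = α_i.
NE contributions = (0.9, 4.6, 4.4, 1.7); X = 11.6.

11.6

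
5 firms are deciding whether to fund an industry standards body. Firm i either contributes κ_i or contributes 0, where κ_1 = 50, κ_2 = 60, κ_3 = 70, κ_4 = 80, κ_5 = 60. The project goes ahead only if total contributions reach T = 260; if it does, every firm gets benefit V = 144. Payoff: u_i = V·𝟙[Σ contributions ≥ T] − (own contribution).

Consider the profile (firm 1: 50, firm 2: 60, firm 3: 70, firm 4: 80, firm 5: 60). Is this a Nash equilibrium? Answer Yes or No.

Total = 320 ≥ 260: provided.
Firm 1 (pledges 50, payoff 94): dropping to 0 → total 270, payoff 144. Profitable deviation.

No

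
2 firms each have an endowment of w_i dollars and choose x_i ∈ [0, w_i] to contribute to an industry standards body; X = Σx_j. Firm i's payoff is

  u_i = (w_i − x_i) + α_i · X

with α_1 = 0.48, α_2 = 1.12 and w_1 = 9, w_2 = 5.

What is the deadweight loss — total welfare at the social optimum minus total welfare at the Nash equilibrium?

∂u_i/∂x_i = α_i − 1, so firm i contributes w_i if α_i > 1, else 0.
α_i > 1 for i ∈ {2}; NE contributions (0, 5), X = 5.
W^NE = Σw_i − X^NE + (Σα_i)·X^NE = 14 + 0.6·5 = 17.
Planner: ∂(Σu_j)/∂x_i = Σα_j − 1 = 0.6 > 0, so everyone contributes w_i; X^SO = 14, W^SO = 14 + 0.6·14 = 22.4.
Deadweight loss = 5.4.

5.4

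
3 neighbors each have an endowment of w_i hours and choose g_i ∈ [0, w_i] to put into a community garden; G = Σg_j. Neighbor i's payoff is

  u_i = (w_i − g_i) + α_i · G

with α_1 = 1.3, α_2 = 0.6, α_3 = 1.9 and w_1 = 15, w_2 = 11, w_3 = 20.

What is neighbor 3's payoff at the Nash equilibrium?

66.5

∂u_i/∂g_i = α_i − 1, so neighbor i contributes w_i if α_i > 1, else 0.
α_i > 1 for i ∈ {1, 3}; NE contributions (15, 0, 20), G = 35.
u_3 = (20 − 20) + 1.9·35 = 66.5.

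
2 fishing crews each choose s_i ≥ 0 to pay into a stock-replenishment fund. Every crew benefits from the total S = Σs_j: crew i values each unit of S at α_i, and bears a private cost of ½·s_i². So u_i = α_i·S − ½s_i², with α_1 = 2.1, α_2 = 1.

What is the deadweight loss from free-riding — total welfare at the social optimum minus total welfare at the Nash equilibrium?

2.705

Crew i's FOC: ∂u_i/∂s_i = α_i − s_i = 0, so s_i* = α_i.
NE contributions = (2.1, 1); S = 3.1.
W^NE = (Σα)·S − ½Σα_i² = 3.1² − ½·5.41 = 6.905.
Planner sets s_i = Σα_j = 3.1 for every i, so S^SO = 2·3.1 = 6.2.
W^SO = (Σα)·S^SO − ½·2·(Σα)² = (2/2)·3.1² = 9.61.
Deadweight loss = W^SO − W^NE = 2.705.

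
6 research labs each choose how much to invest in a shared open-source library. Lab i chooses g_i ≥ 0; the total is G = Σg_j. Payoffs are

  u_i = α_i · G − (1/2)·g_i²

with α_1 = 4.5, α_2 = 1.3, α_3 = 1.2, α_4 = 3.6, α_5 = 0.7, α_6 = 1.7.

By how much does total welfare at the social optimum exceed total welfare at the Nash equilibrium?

357.86

Lab i's FOC: ∂u_i/∂g_i = α_i − g_i = 0, so g_i* = α_i.
NE contributions = (4.5, 1.3, 1.2, 3.6, 0.7, 1.7); G = 13.
W^NE = (Σα)·G − ½Σα_i² = 13² − ½·39.72 = 149.14.
Planner sets g_i = Σα_j = 13 for every i, so G^SO = 6·13 = 78.
W^SO = (Σα)·G^SO − ½·6·(Σα)² = (6/2)·13² = 507.
Deadweight loss = W^SO − W^NE = 357.86.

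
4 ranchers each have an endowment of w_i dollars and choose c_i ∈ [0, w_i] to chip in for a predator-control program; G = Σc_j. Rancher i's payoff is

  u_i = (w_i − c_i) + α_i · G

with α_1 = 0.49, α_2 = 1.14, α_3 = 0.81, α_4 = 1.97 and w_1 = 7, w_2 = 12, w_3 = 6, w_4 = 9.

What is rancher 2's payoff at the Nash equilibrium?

∂u_i/∂c_i = α_i − 1, so rancher i contributes w_i if α_i > 1, else 0.
α_i > 1 for i ∈ {2, 4}; NE contributions (0, 12, 0, 9), G = 21.
u_2 = (12 − 12) + 1.14·21 = 23.94.

23.94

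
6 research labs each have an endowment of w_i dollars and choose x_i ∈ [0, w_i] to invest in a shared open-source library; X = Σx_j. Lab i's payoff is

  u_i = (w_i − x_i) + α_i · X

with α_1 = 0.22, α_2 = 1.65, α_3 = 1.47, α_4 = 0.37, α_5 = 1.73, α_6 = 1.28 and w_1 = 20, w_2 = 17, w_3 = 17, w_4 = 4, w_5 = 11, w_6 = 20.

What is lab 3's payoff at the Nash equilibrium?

95.55

∂u_i/∂x_i = α_i − 1, so lab i contributes w_i if α_i > 1, else 0.
α_i > 1 for i ∈ {2, 3, 5, 6}; NE contributions (0, 17, 17, 0, 11, 20), X = 65.
u_3 = (17 − 17) + 1.47·65 = 95.55.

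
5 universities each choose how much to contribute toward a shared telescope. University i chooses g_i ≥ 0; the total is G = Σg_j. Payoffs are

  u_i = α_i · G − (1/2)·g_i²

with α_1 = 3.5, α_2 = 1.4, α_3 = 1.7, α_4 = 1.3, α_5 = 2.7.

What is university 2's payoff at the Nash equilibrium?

University i's FOC: ∂u_i/∂g_i = α_i − g_i = 0, so g_i* = α_i.
NE contributions = (3.5, 1.4, 1.7, 1.3, 2.7); G = 10.6.
u_2 = α_2·G − ½·(g_2)² = 1.4·10.6 − ½·1.4² = 13.86.

13.86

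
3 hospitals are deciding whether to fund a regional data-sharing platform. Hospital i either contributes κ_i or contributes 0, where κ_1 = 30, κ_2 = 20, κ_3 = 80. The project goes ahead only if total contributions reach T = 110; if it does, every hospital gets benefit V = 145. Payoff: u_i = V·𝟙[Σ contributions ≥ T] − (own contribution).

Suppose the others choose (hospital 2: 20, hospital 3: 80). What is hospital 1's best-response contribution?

30

Others' total = 100. Contributing 30 brings total to 130 ≥ 110: gain V − κ_1 = 115.
Best response: 30.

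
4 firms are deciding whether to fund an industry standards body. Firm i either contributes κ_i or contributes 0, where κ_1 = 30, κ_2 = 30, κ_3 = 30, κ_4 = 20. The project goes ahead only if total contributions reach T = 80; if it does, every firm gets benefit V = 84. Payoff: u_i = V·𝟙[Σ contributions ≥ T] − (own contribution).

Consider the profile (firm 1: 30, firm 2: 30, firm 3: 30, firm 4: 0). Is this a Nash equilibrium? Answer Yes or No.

Yes

Total = 90 ≥ 80: provided.
Firm 1 (pledges 30, payoff 54): dropping to 0 → total 60, payoff 0. No gain.
Firm 2 (pledges 30, payoff 54): dropping to 0 → total 60, payoff 0. No gain.
Firm 3 (pledges 30, payoff 54): dropping to 0 → total 60, payoff 0. No gain.
Firm 4 (pledges 0, payoff 84): pledging 20 → total 110, payoff 64. No gain.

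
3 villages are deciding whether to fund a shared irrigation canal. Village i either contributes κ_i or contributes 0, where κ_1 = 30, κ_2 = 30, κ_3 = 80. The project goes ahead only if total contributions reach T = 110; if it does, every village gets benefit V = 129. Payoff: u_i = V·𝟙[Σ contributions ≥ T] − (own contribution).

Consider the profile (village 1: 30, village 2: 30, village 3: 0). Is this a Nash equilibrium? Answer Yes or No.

No

Total = 60 < 110: not provided.
Village 1 (pledges 30, payoff -30): dropping to 0 → total 30, payoff 0. Profitable deviation.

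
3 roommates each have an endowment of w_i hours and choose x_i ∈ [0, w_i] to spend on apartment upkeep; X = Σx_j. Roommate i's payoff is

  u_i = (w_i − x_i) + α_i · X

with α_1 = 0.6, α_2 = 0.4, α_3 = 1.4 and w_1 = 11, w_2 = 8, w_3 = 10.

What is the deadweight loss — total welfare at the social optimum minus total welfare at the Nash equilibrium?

26.6

∂u_i/∂x_i = α_i − 1, so roommate i contributes w_i if α_i > 1, else 0.
α_i > 1 for i ∈ {3}; NE contributions (0, 0, 10), X = 10.
W^NE = Σw_i − X^NE + (Σα_i)·X^NE = 29 + 1.4·10 = 43.
Planner: ∂(Σu_j)/∂x_i = Σα_j − 1 = 1.4 > 0, so everyone contributes w_i; X^SO = 29, W^SO = 29 + 1.4·29 = 69.6.
Deadweight loss = 26.6.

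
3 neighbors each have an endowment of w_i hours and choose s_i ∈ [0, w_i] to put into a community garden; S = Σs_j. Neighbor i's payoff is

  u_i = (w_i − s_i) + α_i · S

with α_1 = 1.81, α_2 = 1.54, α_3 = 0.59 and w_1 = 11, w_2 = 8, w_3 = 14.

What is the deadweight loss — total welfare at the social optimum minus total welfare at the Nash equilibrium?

41.16

∂u_i/∂s_i = α_i − 1, so neighbor i contributes w_i if α_i > 1, else 0.
α_i > 1 for i ∈ {1, 2}; NE contributions (11, 8, 0), S = 19.
W^NE = Σw_i − S^NE + (Σα_i)·S^NE = 33 + 2.94·19 = 88.86.
Planner: ∂(Σu_j)/∂s_i = Σα_j − 1 = 2.94 > 0, so everyone contributes w_i; S^SO = 33, W^SO = 33 + 2.94·33 = 130.02.
Deadweight loss = 41.16.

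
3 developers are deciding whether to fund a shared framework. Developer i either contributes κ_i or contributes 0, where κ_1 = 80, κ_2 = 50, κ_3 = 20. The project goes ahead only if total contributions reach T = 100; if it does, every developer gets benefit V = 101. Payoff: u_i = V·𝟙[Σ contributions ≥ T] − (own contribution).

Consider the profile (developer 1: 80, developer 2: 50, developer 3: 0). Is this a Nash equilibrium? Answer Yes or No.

Total = 130 ≥ 100: provided.
Developer 1 (pledges 80, payoff 21): dropping to 0 → total 50, payoff 0. No gain.
Developer 2 (pledges 50, payoff 51): dropping to 0 → total 80, payoff 0. No gain.
Developer 3 (pledges 0, payoff 101): pledging 20 → total 150, payoff 81. No gain.

Yes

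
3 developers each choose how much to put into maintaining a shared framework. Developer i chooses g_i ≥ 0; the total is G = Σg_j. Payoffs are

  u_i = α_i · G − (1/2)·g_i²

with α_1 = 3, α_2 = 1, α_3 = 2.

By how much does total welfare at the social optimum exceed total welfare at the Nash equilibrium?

Developer i's FOC: ∂u_i/∂g_i = α_i − g_i = 0, so g_i* = α_i.
NE contributions = (3, 1, 2); G = 6.
W^NE = (Σα)·G − ½Σα_i² = 6² − ½·14 = 29.
Planner sets g_i = Σα_j = 6 for every i, so G^SO = 3·6 = 18.
W^SO = (Σα)·G^SO − ½·3·(Σα)² = (3/2)·6² = 54.
Deadweight loss = W^SO − W^NE = 25.

25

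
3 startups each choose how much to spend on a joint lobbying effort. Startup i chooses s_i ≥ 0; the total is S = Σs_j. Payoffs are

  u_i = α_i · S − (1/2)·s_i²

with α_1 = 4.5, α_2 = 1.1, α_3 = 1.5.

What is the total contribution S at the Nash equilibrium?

Startup i's FOC: ∂u_i/∂s_i = α_i − s_i = 0, so s_i* = α_i.
NE contributions = (4.5, 1.1, 1.5); S = 7.1.

7.1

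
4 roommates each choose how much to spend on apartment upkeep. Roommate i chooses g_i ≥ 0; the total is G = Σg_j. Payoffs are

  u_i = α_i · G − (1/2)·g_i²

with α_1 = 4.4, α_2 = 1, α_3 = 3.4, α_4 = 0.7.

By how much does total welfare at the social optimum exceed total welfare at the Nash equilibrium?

106.455

Roommate i's FOC: ∂u_i/∂g_i = α_i − g_i = 0, so g_i* = α_i.
NE contributions = (4.4, 1, 3.4, 0.7); G = 9.5.
W^NE = (Σα)·G − ½Σα_i² = 9.5² − ½·32.41 = 74.045.
Planner sets g_i = Σα_j = 9.5 for every i, so G^SO = 4·9.5 = 38.
W^SO = (Σα)·G^SO − ½·4·(Σα)² = (4/2)·9.5² = 180.5.
Deadweight loss = W^SO − W^NE = 106.455.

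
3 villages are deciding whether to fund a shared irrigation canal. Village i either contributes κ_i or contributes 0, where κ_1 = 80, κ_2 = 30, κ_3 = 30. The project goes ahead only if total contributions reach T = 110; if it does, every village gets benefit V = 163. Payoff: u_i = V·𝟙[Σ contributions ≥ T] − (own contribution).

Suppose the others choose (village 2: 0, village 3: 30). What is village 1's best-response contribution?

80

Others' total = 30. Contributing 80 brings total to 110 ≥ 110: gain V − κ_1 = 83.
Best response: 80.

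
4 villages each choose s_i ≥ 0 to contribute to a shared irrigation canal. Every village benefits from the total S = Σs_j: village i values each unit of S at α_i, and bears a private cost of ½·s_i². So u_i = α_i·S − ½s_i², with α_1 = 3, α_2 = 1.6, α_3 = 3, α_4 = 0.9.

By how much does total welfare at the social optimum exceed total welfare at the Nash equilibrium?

Village i's FOC: ∂u_i/∂s_i = α_i − s_i = 0, so s_i* = α_i.
NE contributions = (3, 1.6, 3, 0.9); S = 8.5.
W^NE = (Σα)·S − ½Σα_i² = 8.5² − ½·21.37 = 61.565.
Planner sets s_i = Σα_j = 8.5 for every i, so S^SO = 4·8.5 = 34.
W^SO = (Σα)·S^SO − ½·4·(Σα)² = (4/2)·8.5² = 144.5.
Deadweight loss = W^SO − W^NE = 82.935.

82.935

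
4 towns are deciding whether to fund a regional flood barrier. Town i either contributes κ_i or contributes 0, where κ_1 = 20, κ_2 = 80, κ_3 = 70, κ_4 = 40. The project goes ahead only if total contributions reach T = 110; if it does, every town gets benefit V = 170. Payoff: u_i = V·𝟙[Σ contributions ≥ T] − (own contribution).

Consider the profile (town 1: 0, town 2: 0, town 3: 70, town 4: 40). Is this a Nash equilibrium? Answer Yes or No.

Total = 110 ≥ 110: provided.
Town 1 (pledges 0, payoff 170): pledging 20 → total 130, payoff 150. No gain.
Town 2 (pledges 0, payoff 170): pledging 80 → total 190, payoff 90. No gain.
Town 3 (pledges 70, payoff 100): dropping to 0 → total 40, payoff 0. No gain.
Town 4 (pledges 40, payoff 130): dropping to 0 → total 70, payoff 0. No gain.

Yes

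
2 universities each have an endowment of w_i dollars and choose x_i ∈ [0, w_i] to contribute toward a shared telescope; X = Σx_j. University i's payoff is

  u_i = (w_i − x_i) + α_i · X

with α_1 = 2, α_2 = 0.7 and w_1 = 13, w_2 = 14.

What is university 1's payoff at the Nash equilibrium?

26

∂u_i/∂x_i = α_i − 1, so university i contributes w_i if α_i > 1, else 0.
α_i > 1 for i ∈ {1}; NE contributions (13, 0), X = 13.
u_1 = (13 − 13) + 2·13 = 26.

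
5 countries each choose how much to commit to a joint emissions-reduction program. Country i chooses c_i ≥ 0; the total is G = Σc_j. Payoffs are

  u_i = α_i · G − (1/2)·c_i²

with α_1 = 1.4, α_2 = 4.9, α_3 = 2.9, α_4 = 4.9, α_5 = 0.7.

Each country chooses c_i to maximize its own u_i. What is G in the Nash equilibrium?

Country i's FOC: ∂u_i/∂c_i = α_i − c_i = 0, so c_i* = α_i.
NE contributions = (1.4, 4.9, 2.9, 4.9, 0.7); G = 14.8.

14.8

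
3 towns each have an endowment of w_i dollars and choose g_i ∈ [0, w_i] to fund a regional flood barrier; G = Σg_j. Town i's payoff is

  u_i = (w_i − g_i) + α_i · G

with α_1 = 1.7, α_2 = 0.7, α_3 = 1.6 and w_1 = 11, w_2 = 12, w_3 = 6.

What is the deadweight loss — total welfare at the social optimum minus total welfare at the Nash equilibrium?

36

∂u_i/∂g_i = α_i − 1, so town i contributes w_i if α_i > 1, else 0.
α_i > 1 for i ∈ {1, 3}; NE contributions (11, 0, 6), G = 17.
W^NE = Σw_i − G^NE + (Σα_i)·G^NE = 29 + 3·17 = 80.
Planner: ∂(Σu_j)/∂g_i = Σα_j − 1 = 3 > 0, so everyone contributes w_i; G^SO = 29, W^SO = 29 + 3·29 = 116.
Deadweight loss = 36.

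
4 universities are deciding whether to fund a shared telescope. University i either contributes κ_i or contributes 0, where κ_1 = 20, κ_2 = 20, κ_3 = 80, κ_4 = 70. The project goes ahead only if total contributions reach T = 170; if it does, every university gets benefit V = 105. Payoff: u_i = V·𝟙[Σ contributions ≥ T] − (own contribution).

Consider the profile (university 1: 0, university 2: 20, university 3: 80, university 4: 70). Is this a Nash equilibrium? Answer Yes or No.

Yes

Total = 170 ≥ 170: provided.
University 1 (pledges 0, payoff 105): pledging 20 → total 190, payoff 85. No gain.
University 2 (pledges 20, payoff 85): dropping to 0 → total 150, payoff 0. No gain.
University 3 (pledges 80, payoff 25): dropping to 0 → total 90, payoff 0. No gain.
University 4 (pledges 70, payoff 35): dropping to 0 → total 100, payoff 0. No gain.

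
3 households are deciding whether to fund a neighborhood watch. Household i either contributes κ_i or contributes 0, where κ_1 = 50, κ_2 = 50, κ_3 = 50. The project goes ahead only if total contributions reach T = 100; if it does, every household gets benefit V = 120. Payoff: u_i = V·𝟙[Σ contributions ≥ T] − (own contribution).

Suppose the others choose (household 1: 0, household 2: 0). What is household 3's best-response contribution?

0

Others' total = 0. Even contributing 50 gives 50 < 100: no benefit either way.
Best response: 0.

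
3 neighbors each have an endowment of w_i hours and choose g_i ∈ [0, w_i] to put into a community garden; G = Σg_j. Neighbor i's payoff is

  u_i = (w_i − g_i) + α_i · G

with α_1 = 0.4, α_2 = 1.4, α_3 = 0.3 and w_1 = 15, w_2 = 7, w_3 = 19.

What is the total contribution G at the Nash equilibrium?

7

∂u_i/∂g_i = α_i − 1, so neighbor i contributes w_i if α_i > 1, else 0.
α_i > 1 for i ∈ {2}; NE contributions (0, 7, 0), G = 7.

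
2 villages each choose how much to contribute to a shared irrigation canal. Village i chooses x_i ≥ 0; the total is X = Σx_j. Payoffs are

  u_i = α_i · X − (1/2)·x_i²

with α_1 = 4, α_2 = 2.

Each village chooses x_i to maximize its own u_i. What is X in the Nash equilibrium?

6

Village i's FOC: ∂u_i/∂x_i = α_i − x_i = 0, so x_i* = α_i.
NE contributions = (4, 2); X = 6.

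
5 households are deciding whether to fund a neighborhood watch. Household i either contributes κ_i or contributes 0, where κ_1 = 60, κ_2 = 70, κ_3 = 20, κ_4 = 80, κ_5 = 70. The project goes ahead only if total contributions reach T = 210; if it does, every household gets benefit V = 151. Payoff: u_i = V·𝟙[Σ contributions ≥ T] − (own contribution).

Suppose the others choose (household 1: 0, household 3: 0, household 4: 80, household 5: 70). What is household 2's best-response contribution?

Others' total = 150. Contributing 70 brings total to 220 ≥ 210: gain V − κ_2 = 81.
Best response: 70.

70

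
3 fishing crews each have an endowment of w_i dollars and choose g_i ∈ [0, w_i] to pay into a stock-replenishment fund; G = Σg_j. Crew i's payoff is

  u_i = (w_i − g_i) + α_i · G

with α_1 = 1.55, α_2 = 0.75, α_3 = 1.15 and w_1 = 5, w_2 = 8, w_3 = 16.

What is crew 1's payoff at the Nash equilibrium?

∂u_i/∂g_i = α_i − 1, so crew i contributes w_i if α_i > 1, else 0.
α_i > 1 for i ∈ {1, 3}; NE contributions (5, 0, 16), G = 21.
u_1 = (5 − 5) + 1.55·21 = 32.55.

32.55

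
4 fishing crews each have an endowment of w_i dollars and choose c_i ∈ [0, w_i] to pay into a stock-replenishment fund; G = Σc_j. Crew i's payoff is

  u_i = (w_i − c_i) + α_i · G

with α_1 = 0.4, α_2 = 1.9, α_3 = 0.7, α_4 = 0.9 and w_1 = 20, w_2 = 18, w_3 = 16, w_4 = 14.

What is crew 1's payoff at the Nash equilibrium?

27.2

∂u_i/∂c_i = α_i − 1, so crew i contributes w_i if α_i > 1, else 0.
α_i > 1 for i ∈ {2}; NE contributions (0, 18, 0, 0), G = 18.
u_1 = (20 − 0) + 0.4·18 = 27.2.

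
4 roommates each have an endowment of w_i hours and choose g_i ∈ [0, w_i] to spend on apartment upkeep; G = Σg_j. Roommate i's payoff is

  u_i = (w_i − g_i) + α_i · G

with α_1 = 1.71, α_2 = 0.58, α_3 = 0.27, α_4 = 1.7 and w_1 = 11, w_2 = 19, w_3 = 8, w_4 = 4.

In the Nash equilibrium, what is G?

15

∂u_i/∂g_i = α_i − 1, so roommate i contributes w_i if α_i > 1, else 0.
α_i > 1 for i ∈ {1, 4}; NE contributions (11, 0, 0, 4), G = 15.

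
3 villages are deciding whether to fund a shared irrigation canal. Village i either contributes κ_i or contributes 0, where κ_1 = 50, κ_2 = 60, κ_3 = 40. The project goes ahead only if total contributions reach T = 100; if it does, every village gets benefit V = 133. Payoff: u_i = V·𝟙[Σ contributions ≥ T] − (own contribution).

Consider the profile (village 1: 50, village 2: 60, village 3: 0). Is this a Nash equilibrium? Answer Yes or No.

Total = 110 ≥ 100: provided.
Village 1 (pledges 50, payoff 83): dropping to 0 → total 60, payoff 0. No gain.
Village 2 (pledges 60, payoff 73): dropping to 0 → total 50, payoff 0. No gain.
Village 3 (pledges 0, payoff 133): pledging 40 → total 150, payoff 93. No gain.

Yes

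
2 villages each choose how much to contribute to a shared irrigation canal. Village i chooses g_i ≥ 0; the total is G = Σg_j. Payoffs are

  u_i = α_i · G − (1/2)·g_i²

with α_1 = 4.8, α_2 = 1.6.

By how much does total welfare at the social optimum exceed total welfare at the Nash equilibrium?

Village i's FOC: ∂u_i/∂g_i = α_i − g_i = 0, so g_i* = α_i.
NE contributions = (4.8, 1.6); G = 6.4.
W^NE = (Σα)·G − ½Σα_i² = 6.4² − ½·25.6 = 28.16.
Planner sets g_i = Σα_j = 6.4 for every i, so G^SO = 2·6.4 = 12.8.
W^SO = (Σα)·G^SO − ½·2·(Σα)² = (2/2)·6.4² = 40.96.
Deadweight loss = W^SO − W^NE = 12.8.

12.8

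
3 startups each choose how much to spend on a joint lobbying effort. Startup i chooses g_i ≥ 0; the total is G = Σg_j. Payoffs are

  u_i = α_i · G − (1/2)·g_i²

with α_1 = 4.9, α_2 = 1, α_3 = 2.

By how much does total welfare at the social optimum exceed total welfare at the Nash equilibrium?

45.71

Startup i's FOC: ∂u_i/∂g_i = α_i − g_i = 0, so g_i* = α_i.
NE contributions = (4.9, 1, 2); G = 7.9.
W^NE = (Σα)·G − ½Σα_i² = 7.9² − ½·29.01 = 47.905.
Planner sets g_i = Σα_j = 7.9 for every i, so G^SO = 3·7.9 = 23.7.
W^SO = (Σα)·G^SO − ½·3·(Σα)² = (3/2)·7.9² = 93.615.
Deadweight loss = W^SO − W^NE = 45.71.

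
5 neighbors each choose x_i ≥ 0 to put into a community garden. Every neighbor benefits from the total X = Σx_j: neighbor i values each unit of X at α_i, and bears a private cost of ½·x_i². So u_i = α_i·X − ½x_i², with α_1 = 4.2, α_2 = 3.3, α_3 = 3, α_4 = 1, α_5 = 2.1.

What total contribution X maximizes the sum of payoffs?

68

Planner FOC: ∂(Σu_j)/∂x_i = (Σα_j) − x_i = 0, so x_i^SO = Σα_j = 13.6 for every i; X^SO = 68.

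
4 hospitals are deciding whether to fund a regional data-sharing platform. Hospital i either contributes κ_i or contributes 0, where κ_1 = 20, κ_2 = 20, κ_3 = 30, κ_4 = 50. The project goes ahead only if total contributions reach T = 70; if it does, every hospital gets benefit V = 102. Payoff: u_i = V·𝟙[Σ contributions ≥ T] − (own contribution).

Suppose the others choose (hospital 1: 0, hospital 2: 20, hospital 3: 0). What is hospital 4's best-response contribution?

50

Others' total = 20. Contributing 50 brings total to 70 ≥ 70: gain V − κ_4 = 52.
Best response: 50.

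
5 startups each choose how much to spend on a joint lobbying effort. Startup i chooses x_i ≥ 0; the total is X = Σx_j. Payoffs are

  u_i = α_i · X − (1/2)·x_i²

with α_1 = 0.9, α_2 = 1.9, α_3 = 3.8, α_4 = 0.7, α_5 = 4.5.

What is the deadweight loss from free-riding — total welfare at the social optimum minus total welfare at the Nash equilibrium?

228.66

Startup i's FOC: ∂u_i/∂x_i = α_i − x_i = 0, so x_i* = α_i.
NE contributions = (0.9, 1.9, 3.8, 0.7, 4.5); X = 11.8.
W^NE = (Σα)·X − ½Σα_i² = 11.8² − ½·39.6 = 119.44.
Planner sets x_i = Σα_j = 11.8 for every i, so X^SO = 5·11.8 = 59.
W^SO = (Σα)·X^SO − ½·5·(Σα)² = (5/2)·11.8² = 348.1.
Deadweight loss = W^SO − W^NE = 228.66.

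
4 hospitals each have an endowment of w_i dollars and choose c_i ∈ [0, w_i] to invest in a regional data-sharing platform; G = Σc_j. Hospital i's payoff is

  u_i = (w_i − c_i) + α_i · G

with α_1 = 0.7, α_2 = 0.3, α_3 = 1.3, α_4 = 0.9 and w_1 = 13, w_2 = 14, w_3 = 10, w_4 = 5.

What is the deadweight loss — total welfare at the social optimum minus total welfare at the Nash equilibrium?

∂u_i/∂c_i = α_i − 1, so hospital i contributes w_i if α_i > 1, else 0.
α_i > 1 for i ∈ {3}; NE contributions (0, 0, 10, 0), G = 10.
W^NE = Σw_i − G^NE + (Σα_i)·G^NE = 42 + 2.2·10 = 64.
Planner: ∂(Σu_j)/∂c_i = Σα_j − 1 = 2.2 > 0, so everyone contributes w_i; G^SO = 42, W^SO = 42 + 2.2·42 = 134.4.
Deadweight loss = 70.4.

70.4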